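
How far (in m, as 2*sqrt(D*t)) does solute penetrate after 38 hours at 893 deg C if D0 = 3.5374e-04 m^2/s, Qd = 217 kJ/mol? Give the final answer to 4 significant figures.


Step 1: D = D0 * exp(-Qd/(R*T))
T = 1166.15 K
D = 3.5374e-04 * exp(-217e3 / (8.314 * 1166.15)) = 6.73574e-14 m^2/s
Step 2: L = 2*sqrt(D*t)
t = 38 h = 136800 s
L = 2*sqrt(6.73574e-14 * 136800) = 1.92e-04 m


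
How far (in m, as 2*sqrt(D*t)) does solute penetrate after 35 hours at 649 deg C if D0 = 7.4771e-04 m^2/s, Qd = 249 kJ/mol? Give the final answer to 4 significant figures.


Step 1: D = D0 * exp(-Qd/(R*T))
T = 922.15 K
D = 7.4771e-04 * exp(-249e3 / (8.314 * 922.15)) = 5.87173e-18 m^2/s
Step 2: L = 2*sqrt(D*t)
t = 35 h = 126000 s
L = 2*sqrt(5.87173e-18 * 126000) = 1.72e-06 m


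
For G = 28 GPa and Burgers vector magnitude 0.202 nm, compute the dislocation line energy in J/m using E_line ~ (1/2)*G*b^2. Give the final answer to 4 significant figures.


E = G*b^2/2
b = 0.202 nm = 2.02e-10 m
G = 28 GPa = 2.8e+10 Pa
E = 0.5 * 2.8e+10 * (2.02e-10)^2
E = 5.713e-10 J/m


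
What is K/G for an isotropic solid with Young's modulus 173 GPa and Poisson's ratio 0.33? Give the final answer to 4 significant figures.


G = E / (2*(1+nu))
G = 173 / (2*(1+0.33)) = 65.0376 GPa
K = E / (3*(1-2*nu))
K = 173 / (3*(1-2*0.33)) = 169.608 GPa
K/G = 169.608 / 65.0376 = 2.608


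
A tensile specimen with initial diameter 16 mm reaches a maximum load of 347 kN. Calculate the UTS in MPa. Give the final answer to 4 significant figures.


A0 = pi*(d/2)^2 = pi*(16/2)^2 = 201.062 mm^2
UTS = F_max / A0 = 347*1000 / 201.062
UTS = 1726 MPa


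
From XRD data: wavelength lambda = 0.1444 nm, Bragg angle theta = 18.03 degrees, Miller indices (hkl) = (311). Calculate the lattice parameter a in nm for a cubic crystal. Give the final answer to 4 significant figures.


d = lambda / (2*sin(theta))
d = 0.1444 / (2*sin(18.03 deg))
d = 0.233268 nm
a = d * sqrt(h^2+k^2+l^2) = 0.233268 * sqrt(11)
a = 0.7737 nm


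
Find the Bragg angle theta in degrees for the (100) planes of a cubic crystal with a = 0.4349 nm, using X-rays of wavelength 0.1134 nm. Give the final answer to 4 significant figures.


d = a / sqrt(h^2+k^2+l^2)
d = 0.4349 / sqrt(1) = 0.4349 nm
lambda = 2*d*sin(theta)  =>  sin(theta) = lambda / (2*d)
sin(theta) = 0.1134 / (2 * 0.4349) = 0.130375
theta = 7.491 deg


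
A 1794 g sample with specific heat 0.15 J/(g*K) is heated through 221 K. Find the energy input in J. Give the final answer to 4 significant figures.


Q = m * cp * dT
Q = 1794 * 0.15 * 221
Q = 59470 J


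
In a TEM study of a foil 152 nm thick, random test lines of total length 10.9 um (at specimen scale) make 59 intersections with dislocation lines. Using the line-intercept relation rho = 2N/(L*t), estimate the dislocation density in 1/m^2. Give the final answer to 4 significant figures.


rho = 2N / (L * t)
L = 10.9 um = 1.09e-05 m, t = 152 nm = 1.52e-07 m
rho = 2 * 59 / (1.09e-05 * 1.52e-07)
rho = 7.122e+13 1/m^2


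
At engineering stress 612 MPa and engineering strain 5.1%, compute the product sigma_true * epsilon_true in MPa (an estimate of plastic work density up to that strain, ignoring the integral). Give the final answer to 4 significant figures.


sigma_true = sigma_eng * (1 + epsilon_eng)
sigma_true = 612 * (1 + 0.051) = 643.212 MPa
epsilon_true = ln(1 + epsilon_eng)
epsilon_true = ln(1 + 0.051) = 0.0497421
sigma_true * epsilon_true = 643.212 * 0.0497421 = 31.99 MPa


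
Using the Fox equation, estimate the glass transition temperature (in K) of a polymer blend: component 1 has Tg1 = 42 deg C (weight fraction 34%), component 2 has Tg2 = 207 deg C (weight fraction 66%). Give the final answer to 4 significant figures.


1/Tg = w1/Tg1 + w2/Tg2 (in Kelvin)
Tg1 = 315.15 K, Tg2 = 480.15 K
1/Tg = 0.34/315.15 + 0.66/480.15
Tg = 407.6 K


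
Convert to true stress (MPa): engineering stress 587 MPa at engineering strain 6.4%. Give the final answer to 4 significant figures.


sigma_true = sigma_eng * (1 + epsilon_eng)
sigma_true = 587 * (1 + 0.064)
sigma_true = 624.6 MPa


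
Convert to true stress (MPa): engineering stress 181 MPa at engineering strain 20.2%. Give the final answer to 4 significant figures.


sigma_true = sigma_eng * (1 + epsilon_eng)
sigma_true = 181 * (1 + 0.202)
sigma_true = 217.6 MPa


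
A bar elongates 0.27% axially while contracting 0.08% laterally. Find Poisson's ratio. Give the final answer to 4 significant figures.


nu = -epsilon_lat / epsilon_axial
Lateral strain is contraction (negative), so using magnitudes:
nu = 0.08 / 0.27
nu = 0.2963


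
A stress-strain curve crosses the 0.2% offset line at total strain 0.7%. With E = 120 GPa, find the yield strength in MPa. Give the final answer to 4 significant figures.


Offset strain = 0.002
Elastic strain at yield = total_strain - offset = 7e-03 - 0.002 = 5e-03
sigma_y = E * elastic_strain = 120000 * 5e-03
sigma_y = 600 MPa


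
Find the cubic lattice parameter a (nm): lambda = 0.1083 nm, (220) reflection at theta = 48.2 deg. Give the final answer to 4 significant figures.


d = lambda / (2*sin(theta))
d = 0.1083 / (2*sin(48.2 deg))
d = 0.0726382 nm
a = d * sqrt(h^2+k^2+l^2) = 0.0726382 * sqrt(8)
a = 0.2055 nm


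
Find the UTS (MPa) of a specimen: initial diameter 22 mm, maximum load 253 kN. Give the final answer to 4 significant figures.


A0 = pi*(d/2)^2 = pi*(22/2)^2 = 380.133 mm^2
UTS = F_max / A0 = 253*1000 / 380.133
UTS = 665.6 MPa


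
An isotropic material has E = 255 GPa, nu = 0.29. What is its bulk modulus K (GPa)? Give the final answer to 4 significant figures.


K = E / (3*(1-2*nu))
K = 255 / (3*(1-2*0.29))
K = 202.4 GPa


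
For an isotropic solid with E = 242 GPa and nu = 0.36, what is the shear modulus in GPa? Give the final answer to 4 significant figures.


G = E / (2*(1+nu))
G = 242 / (2*(1+0.36))
G = 88.97 GPa


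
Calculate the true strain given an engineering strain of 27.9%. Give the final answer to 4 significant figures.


epsilon_true = ln(1 + epsilon_eng)
epsilon_true = ln(1 + 0.279)
epsilon_true = 0.2461


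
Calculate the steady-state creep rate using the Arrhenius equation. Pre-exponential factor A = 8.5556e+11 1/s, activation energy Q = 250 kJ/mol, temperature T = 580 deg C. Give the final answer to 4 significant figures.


rate = A * exp(-Q / (R*T))
T = 580 + 273.15 = 853.15 K
rate = 8.5556e+11 * exp(-250e3 / (8.314 * 853.15))
rate = 4.22e-04 1/s


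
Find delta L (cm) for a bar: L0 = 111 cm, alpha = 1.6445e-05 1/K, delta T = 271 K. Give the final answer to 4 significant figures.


dL = L0 * alpha * dT
dL = 111 * 1.6445e-05 * 271
dL = 0.4947 cm


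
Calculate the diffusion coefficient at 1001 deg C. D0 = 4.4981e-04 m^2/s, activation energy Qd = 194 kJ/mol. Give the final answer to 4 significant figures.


D = D0 * exp(-Qd / (R*T))
T = 1274.15 K
D = 4.4981e-04 * exp(-194e3 / (8.314 * 1274.15))
D = 5.007e-12 m^2/s


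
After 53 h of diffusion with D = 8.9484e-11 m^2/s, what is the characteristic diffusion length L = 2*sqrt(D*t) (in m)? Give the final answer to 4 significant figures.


t = 53 hr = 190800 s
Diffusion length = 2*sqrt(D*t)
= 2*sqrt(8.9484e-11 * 190800)
= 8.264e-03 m


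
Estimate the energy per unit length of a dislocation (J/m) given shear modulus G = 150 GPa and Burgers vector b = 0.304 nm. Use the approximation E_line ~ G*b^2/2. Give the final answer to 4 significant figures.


E = G*b^2/2
b = 0.304 nm = 3.04e-10 m
G = 150 GPa = 1.5e+11 Pa
E = 0.5 * 1.5e+11 * (3.04e-10)^2
E = 6.931e-09 J/m


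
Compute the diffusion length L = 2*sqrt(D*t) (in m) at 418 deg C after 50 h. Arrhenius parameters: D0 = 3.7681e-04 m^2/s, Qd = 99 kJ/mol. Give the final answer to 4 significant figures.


Step 1: D = D0 * exp(-Qd/(R*T))
T = 691.15 K
D = 3.7681e-04 * exp(-99e3 / (8.314 * 691.15)) = 1.24104e-11 m^2/s
Step 2: L = 2*sqrt(D*t)
t = 50 h = 180000 s
L = 2*sqrt(1.24104e-11 * 180000) = 2.989e-03 m


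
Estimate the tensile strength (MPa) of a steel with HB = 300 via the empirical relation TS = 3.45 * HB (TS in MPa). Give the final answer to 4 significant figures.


TS (MPa) = 3.45 * HB
TS = 3.45 * 300
TS = 1035 MPa


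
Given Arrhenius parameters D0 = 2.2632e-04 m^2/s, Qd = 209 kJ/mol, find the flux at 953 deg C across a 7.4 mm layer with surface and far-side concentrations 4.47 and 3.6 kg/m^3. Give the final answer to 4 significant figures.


Step 1: D = D0 * exp(-Qd/(R*T))
T = 953 + 273.15 = 1226.15 K
D = 2.2632e-04 * exp(-209e3 / (8.314 * 1226.15)) = 2.82417e-13 m^2/s
Step 2: J = D * (C1 - C2) / dx
J = 2.82417e-13 * (4.47 - 3.6) / 7.4e-03
J = 3.32e-11 kg/(m^2*s)


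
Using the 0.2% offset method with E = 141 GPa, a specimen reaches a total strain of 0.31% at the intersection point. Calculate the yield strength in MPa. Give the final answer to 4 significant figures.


Offset strain = 0.002
Elastic strain at yield = total_strain - offset = 3.1e-03 - 0.002 = 1.1e-03
sigma_y = E * elastic_strain = 141000 * 1.1e-03
sigma_y = 155.1 MPa


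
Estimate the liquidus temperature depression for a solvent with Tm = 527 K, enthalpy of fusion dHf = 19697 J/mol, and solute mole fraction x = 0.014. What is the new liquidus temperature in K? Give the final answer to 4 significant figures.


dT = R*Tm^2*x / dHf
dT = 8.314 * 527^2 * 0.014 / 19697
dT = 1.64119 K
T_new = 527 - 1.64119 = 525.4 K


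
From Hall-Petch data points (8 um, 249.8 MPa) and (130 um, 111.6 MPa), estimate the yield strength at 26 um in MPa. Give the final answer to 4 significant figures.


sigma_y = sigma0 + k / sqrt(d)
1/sqrt(d1) = 1/sqrt(8e-06) = 353.553;  1/sqrt(d2) = 87.7058
k = (sigma1 - sigma2) / (1/sqrt(d1) - 1/sqrt(d2)) = (249.8 - 111.6) / (353.553 - 87.7058) = 0.519847 MPa*m^0.5
sigma0 = sigma1 - k/sqrt(d1) = 249.8 - 0.519847*353.553 = 66.0064 MPa
sigma_y(d3) = 66.0064 + 0.519847 / sqrt(2.6e-05) = 168 MPa


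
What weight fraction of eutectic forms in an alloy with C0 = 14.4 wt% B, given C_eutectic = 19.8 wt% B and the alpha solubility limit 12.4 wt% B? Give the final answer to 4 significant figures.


f_primary = (C_e - C0) / (C_e - C_alpha_max)
f_primary = (19.8 - 14.4) / (19.8 - 12.4)
f_primary = 0.72973
f_eutectic = 1 - 0.72973 = 0.2703


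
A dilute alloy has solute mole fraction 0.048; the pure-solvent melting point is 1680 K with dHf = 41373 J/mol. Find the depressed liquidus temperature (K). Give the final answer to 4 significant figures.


dT = R*Tm^2*x / dHf
dT = 8.314 * 1680^2 * 0.048 / 41373
dT = 27.2241 K
T_new = 1680 - 27.2241 = 1653 K


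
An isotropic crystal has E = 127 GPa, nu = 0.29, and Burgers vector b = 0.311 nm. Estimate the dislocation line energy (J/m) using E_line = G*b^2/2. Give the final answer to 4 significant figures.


Step 1: G = E / (2*(1+nu))
G = 127 / (2*(1+0.29)) = 49.2248 GPa = 4.92248e+10 Pa
Step 2: E_line = G*b^2/2
b = 0.311 nm = 3.11e-10 m
E_line = 0.5 * 4.92248e+10 * (3.11e-10)^2 = 2.381e-09 J/m


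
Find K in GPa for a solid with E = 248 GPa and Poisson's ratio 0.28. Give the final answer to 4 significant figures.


K = E / (3*(1-2*nu))
K = 248 / (3*(1-2*0.28))
K = 187.9 GPa


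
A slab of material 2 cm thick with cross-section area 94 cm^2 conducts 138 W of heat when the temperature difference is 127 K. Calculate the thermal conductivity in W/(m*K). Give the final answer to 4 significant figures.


k = Q*L / (A*dT)
L = 0.02 m, A = 9.4e-03 m^2
k = 138 * 0.02 / (9.4e-03 * 127)
k = 2.312 W/(m*K)


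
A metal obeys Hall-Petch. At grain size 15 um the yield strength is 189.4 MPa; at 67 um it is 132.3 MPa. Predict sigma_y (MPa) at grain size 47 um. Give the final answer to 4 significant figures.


sigma_y = sigma0 + k / sqrt(d)
1/sqrt(d1) = 1/sqrt(1.5e-05) = 258.199;  1/sqrt(d2) = 122.169
k = (sigma1 - sigma2) / (1/sqrt(d1) - 1/sqrt(d2)) = (189.4 - 132.3) / (258.199 - 122.169) = 0.419762 MPa*m^0.5
sigma0 = sigma1 - k/sqrt(d1) = 189.4 - 0.419762*258.199 = 81.0179 MPa
sigma_y(d3) = 81.0179 + 0.419762 / sqrt(4.7e-05) = 142.2 MPa


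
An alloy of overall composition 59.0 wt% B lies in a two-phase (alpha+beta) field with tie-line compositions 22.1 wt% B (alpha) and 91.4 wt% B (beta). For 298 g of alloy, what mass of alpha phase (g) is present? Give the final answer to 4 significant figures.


f_alpha = (C_beta - C0) / (C_beta - C_alpha)
f_alpha = (91.4 - 59.0) / (91.4 - 22.1) = 0.467532
m_alpha = f_alpha * m_total = 0.467532 * 298 = 139.3 g


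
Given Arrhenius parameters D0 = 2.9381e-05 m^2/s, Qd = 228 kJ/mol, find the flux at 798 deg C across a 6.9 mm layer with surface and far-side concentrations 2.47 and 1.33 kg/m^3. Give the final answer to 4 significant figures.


Step 1: D = D0 * exp(-Qd/(R*T))
T = 798 + 273.15 = 1071.15 K
D = 2.9381e-05 * exp(-228e3 / (8.314 * 1071.15)) = 2.23482e-16 m^2/s
Step 2: J = D * (C1 - C2) / dx
J = 2.23482e-16 * (2.47 - 1.33) / 6.9e-03
J = 3.692e-14 kg/(m^2*s)


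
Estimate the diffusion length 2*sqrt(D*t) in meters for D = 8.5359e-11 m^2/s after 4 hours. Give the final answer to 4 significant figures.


t = 4 hr = 14400 s
Diffusion length = 2*sqrt(D*t)
= 2*sqrt(8.5359e-11 * 14400)
= 2.217e-03 m


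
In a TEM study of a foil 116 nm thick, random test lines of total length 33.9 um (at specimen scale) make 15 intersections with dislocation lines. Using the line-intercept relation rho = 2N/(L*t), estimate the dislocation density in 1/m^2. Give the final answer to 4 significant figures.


rho = 2N / (L * t)
L = 33.9 um = 3.39e-05 m, t = 116 nm = 1.16e-07 m
rho = 2 * 15 / (3.39e-05 * 1.16e-07)
rho = 7.629e+12 1/m^2


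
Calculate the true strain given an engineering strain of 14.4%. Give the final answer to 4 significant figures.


epsilon_true = ln(1 + epsilon_eng)
epsilon_true = ln(1 + 0.144)
epsilon_true = 0.1345


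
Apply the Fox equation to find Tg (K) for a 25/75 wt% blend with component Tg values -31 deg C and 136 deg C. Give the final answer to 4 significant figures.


1/Tg = w1/Tg1 + w2/Tg2 (in Kelvin)
Tg1 = 242.15 K, Tg2 = 409.15 K
1/Tg = 0.25/242.15 + 0.75/409.15
Tg = 349 K


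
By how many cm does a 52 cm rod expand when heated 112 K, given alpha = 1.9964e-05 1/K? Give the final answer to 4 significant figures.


dL = L0 * alpha * dT
dL = 52 * 1.9964e-05 * 112
dL = 0.1163 cm


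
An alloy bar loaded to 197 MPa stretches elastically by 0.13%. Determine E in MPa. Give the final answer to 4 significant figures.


E = sigma / epsilon
epsilon = 0.13% = 1.3e-03
E = 197 / 1.3e-03
E = 151500 MPa


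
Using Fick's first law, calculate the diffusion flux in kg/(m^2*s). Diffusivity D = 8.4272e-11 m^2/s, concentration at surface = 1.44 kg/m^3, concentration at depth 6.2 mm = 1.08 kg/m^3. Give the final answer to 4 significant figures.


J = -D * (dC/dx) = D * (C1 - C2) / dx
J = 8.4272e-11 * (1.44 - 1.08) / 6.2e-03
J = 4.893e-09 kg/(m^2*s)


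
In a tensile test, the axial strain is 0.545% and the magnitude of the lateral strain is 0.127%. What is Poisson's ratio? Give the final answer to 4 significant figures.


nu = -epsilon_lat / epsilon_axial
Lateral strain is contraction (negative), so using magnitudes:
nu = 0.127 / 0.545
nu = 0.233


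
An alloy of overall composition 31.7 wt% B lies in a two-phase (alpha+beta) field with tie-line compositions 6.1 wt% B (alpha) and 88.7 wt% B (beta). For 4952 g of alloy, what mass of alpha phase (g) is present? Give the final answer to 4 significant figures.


f_alpha = (C_beta - C0) / (C_beta - C_alpha)
f_alpha = (88.7 - 31.7) / (88.7 - 6.1) = 0.690073
m_alpha = f_alpha * m_total = 0.690073 * 4952 = 3417 g


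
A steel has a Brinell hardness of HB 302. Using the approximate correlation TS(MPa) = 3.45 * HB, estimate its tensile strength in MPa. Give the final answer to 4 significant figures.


TS (MPa) = 3.45 * HB
TS = 3.45 * 302
TS = 1042 MPa


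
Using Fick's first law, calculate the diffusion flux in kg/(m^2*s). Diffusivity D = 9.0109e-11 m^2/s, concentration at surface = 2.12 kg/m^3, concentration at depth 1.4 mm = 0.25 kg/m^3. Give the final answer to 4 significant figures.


J = -D * (dC/dx) = D * (C1 - C2) / dx
J = 9.0109e-11 * (2.12 - 0.25) / 1.4e-03
J = 1.204e-07 kg/(m^2*s)


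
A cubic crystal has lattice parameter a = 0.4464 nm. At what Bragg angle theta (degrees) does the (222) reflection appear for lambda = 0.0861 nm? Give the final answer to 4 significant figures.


d = a / sqrt(h^2+k^2+l^2)
d = 0.4464 / sqrt(12) = 0.128865 nm
lambda = 2*d*sin(theta)  =>  sin(theta) = lambda / (2*d)
sin(theta) = 0.0861 / (2 * 0.128865) = 0.334072
theta = 19.52 deg


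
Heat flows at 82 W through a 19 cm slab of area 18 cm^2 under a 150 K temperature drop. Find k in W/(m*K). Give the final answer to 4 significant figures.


k = Q*L / (A*dT)
L = 0.19 m, A = 1.8e-03 m^2
k = 82 * 0.19 / (1.8e-03 * 150)
k = 57.7 W/(m*K)


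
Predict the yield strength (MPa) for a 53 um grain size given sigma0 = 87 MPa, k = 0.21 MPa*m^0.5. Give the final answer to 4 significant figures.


sigma_y = sigma0 + k / sqrt(d)
d = 53 um = 5.3e-05 m
sigma_y = 87 + 0.21 / sqrt(5.3e-05)
sigma_y = 115.8 MPa


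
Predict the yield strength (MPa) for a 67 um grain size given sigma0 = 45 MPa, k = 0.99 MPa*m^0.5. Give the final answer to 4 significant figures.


sigma_y = sigma0 + k / sqrt(d)
d = 67 um = 6.7e-05 m
sigma_y = 45 + 0.99 / sqrt(6.7e-05)
sigma_y = 165.9 MPa


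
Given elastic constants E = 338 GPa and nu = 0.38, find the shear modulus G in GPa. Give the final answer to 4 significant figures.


G = E / (2*(1+nu))
G = 338 / (2*(1+0.38))
G = 122.5 GPa


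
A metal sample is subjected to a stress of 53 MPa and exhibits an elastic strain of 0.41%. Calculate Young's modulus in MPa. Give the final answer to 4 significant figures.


E = sigma / epsilon
epsilon = 0.41% = 4.1e-03
E = 53 / 4.1e-03
E = 12930 MPa


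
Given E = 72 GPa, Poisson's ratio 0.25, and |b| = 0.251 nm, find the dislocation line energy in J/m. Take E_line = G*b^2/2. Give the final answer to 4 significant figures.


Step 1: G = E / (2*(1+nu))
G = 72 / (2*(1+0.25)) = 28.8 GPa = 2.88e+10 Pa
Step 2: E_line = G*b^2/2
b = 0.251 nm = 2.51e-10 m
E_line = 0.5 * 2.88e+10 * (2.51e-10)^2 = 9.072e-10 J/m


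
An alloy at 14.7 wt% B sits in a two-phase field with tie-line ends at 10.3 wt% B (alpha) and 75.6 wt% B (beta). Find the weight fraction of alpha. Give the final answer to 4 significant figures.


f_alpha = (C_beta - C0) / (C_beta - C_alpha)
f_alpha = (75.6 - 14.7) / (75.6 - 10.3)
f_alpha = 0.9326


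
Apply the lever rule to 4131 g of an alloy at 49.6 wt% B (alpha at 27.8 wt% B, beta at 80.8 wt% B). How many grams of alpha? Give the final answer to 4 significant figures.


f_alpha = (C_beta - C0) / (C_beta - C_alpha)
f_alpha = (80.8 - 49.6) / (80.8 - 27.8) = 0.588679
m_alpha = f_alpha * m_total = 0.588679 * 4131 = 2432 g


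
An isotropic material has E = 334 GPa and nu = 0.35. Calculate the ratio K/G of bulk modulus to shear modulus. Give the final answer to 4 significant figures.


G = E / (2*(1+nu))
G = 334 / (2*(1+0.35)) = 123.704 GPa
K = E / (3*(1-2*nu))
K = 334 / (3*(1-2*0.35)) = 371.111 GPa
K/G = 371.111 / 123.704 = 3


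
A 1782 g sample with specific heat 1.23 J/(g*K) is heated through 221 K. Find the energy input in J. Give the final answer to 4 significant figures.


Q = m * cp * dT
Q = 1782 * 1.23 * 221
Q = 484400 J


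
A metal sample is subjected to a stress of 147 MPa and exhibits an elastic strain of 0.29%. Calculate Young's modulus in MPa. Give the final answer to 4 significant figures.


E = sigma / epsilon
epsilon = 0.29% = 2.9e-03
E = 147 / 2.9e-03
E = 50690 MPa


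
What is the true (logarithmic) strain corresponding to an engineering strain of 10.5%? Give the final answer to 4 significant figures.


epsilon_true = ln(1 + epsilon_eng)
epsilon_true = ln(1 + 0.105)
epsilon_true = 0.09985


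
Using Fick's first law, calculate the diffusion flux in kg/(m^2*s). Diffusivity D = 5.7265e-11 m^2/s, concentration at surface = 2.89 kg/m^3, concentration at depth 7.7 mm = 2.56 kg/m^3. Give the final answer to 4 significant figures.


J = -D * (dC/dx) = D * (C1 - C2) / dx
J = 5.7265e-11 * (2.89 - 2.56) / 7.7e-03
J = 2.454e-09 kg/(m^2*s)


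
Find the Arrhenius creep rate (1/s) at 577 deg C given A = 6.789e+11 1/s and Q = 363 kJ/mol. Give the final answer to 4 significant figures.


rate = A * exp(-Q / (R*T))
T = 577 + 273.15 = 850.15 K
rate = 6.789e+11 * exp(-363e3 / (8.314 * 850.15))
rate = 3.37e-11 1/s


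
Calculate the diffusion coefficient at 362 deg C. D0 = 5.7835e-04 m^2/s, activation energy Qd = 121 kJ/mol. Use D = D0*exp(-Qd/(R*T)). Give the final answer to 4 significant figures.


D = D0 * exp(-Qd / (R*T))
T = 635.15 K
D = 5.7835e-04 * exp(-121e3 / (8.314 * 635.15))
D = 6.469e-14 m^2/s


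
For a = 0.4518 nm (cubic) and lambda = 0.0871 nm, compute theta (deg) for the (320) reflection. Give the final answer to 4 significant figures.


d = a / sqrt(h^2+k^2+l^2)
d = 0.4518 / sqrt(13) = 0.125307 nm
lambda = 2*d*sin(theta)  =>  sin(theta) = lambda / (2*d)
sin(theta) = 0.0871 / (2 * 0.125307) = 0.347547
theta = 20.34 deg


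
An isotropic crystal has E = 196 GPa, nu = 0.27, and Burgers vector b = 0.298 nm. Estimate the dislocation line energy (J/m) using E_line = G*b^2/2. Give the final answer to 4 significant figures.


Step 1: G = E / (2*(1+nu))
G = 196 / (2*(1+0.27)) = 77.1654 GPa = 7.71654e+10 Pa
Step 2: E_line = G*b^2/2
b = 0.298 nm = 2.98e-10 m
E_line = 0.5 * 7.71654e+10 * (2.98e-10)^2 = 3.426e-09 J/m


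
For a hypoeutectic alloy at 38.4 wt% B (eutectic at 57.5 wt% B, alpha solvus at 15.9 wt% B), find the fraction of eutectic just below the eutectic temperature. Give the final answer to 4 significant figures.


f_primary = (C_e - C0) / (C_e - C_alpha_max)
f_primary = (57.5 - 38.4) / (57.5 - 15.9)
f_primary = 0.459135
f_eutectic = 1 - 0.459135 = 0.5409


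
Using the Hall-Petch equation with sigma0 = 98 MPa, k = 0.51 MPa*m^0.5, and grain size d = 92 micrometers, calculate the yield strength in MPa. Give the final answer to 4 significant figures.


sigma_y = sigma0 + k / sqrt(d)
d = 92 um = 9.2e-05 m
sigma_y = 98 + 0.51 / sqrt(9.2e-05)
sigma_y = 151.2 MPa


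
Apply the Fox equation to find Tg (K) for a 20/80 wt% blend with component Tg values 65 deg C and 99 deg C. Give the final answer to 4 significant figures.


1/Tg = w1/Tg1 + w2/Tg2 (in Kelvin)
Tg1 = 338.15 K, Tg2 = 372.15 K
1/Tg = 0.2/338.15 + 0.8/372.15
Tg = 364.8 K


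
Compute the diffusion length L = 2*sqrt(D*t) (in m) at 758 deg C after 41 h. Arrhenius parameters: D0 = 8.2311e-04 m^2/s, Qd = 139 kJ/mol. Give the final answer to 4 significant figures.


Step 1: D = D0 * exp(-Qd/(R*T))
T = 1031.15 K
D = 8.2311e-04 * exp(-139e3 / (8.314 * 1031.15)) = 7.48039e-11 m^2/s
Step 2: L = 2*sqrt(D*t)
t = 41 h = 147600 s
L = 2*sqrt(7.48039e-11 * 147600) = 6.646e-03 m


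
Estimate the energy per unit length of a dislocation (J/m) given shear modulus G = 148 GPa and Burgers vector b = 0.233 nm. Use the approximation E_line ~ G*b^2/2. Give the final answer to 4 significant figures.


E = G*b^2/2
b = 0.233 nm = 2.33e-10 m
G = 148 GPa = 1.48e+11 Pa
E = 0.5 * 1.48e+11 * (2.33e-10)^2
E = 4.017e-09 J/m


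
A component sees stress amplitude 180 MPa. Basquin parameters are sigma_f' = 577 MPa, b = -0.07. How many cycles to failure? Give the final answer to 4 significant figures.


sigma_a = sigma_f' * (2*Nf)^b
2*Nf = (sigma_a / sigma_f')^(1/b)
2*Nf = (180 / 577)^(1/-0.07)
2*Nf = 1.68729e+07
Nf = 8.436e+06 cycles


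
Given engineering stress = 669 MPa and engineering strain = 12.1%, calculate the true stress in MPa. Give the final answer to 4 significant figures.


sigma_true = sigma_eng * (1 + epsilon_eng)
sigma_true = 669 * (1 + 0.121)
sigma_true = 749.9 MPa


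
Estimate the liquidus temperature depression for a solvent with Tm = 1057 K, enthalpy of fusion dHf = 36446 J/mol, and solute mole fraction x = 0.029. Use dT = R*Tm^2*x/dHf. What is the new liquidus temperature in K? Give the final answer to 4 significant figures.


dT = R*Tm^2*x / dHf
dT = 8.314 * 1057^2 * 0.029 / 36446
dT = 7.39108 K
T_new = 1057 - 7.39108 = 1050 K


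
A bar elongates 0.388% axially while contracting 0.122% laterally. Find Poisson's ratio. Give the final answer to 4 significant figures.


nu = -epsilon_lat / epsilon_axial
Lateral strain is contraction (negative), so using magnitudes:
nu = 0.122 / 0.388
nu = 0.3144


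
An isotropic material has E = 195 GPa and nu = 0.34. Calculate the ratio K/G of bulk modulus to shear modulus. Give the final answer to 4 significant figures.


G = E / (2*(1+nu))
G = 195 / (2*(1+0.34)) = 72.7612 GPa
K = E / (3*(1-2*nu))
K = 195 / (3*(1-2*0.34)) = 203.125 GPa
K/G = 203.125 / 72.7612 = 2.792


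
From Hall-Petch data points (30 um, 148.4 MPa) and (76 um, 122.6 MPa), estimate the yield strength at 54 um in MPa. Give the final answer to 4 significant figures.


sigma_y = sigma0 + k / sqrt(d)
1/sqrt(d1) = 1/sqrt(3e-05) = 182.574;  1/sqrt(d2) = 114.708
k = (sigma1 - sigma2) / (1/sqrt(d1) - 1/sqrt(d2)) = (148.4 - 122.6) / (182.574 - 114.708) = 0.380159 MPa*m^0.5
sigma0 = sigma1 - k/sqrt(d1) = 148.4 - 0.380159*182.574 = 78.9928 MPa
sigma_y(d3) = 78.9928 + 0.380159 / sqrt(5.4e-05) = 130.7 MPa


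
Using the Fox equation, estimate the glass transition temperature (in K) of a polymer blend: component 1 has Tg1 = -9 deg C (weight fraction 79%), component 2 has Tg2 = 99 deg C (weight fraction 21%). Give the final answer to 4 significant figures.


1/Tg = w1/Tg1 + w2/Tg2 (in Kelvin)
Tg1 = 264.15 K, Tg2 = 372.15 K
1/Tg = 0.79/264.15 + 0.21/372.15
Tg = 281.3 K


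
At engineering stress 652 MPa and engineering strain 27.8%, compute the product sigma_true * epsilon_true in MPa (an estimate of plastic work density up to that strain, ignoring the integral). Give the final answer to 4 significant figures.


sigma_true = sigma_eng * (1 + epsilon_eng)
sigma_true = 652 * (1 + 0.278) = 833.256 MPa
epsilon_true = ln(1 + epsilon_eng)
epsilon_true = ln(1 + 0.278) = 0.245296
sigma_true * epsilon_true = 833.256 * 0.245296 = 204.4 MPa


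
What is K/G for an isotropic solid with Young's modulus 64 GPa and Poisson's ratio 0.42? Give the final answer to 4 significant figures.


G = E / (2*(1+nu))
G = 64 / (2*(1+0.42)) = 22.5352 GPa
K = E / (3*(1-2*nu))
K = 64 / (3*(1-2*0.42)) = 133.333 GPa
K/G = 133.333 / 22.5352 = 5.917


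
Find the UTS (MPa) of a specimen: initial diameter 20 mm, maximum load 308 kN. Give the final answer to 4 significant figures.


A0 = pi*(d/2)^2 = pi*(20/2)^2 = 314.159 mm^2
UTS = F_max / A0 = 308*1000 / 314.159
UTS = 980.4 MPa


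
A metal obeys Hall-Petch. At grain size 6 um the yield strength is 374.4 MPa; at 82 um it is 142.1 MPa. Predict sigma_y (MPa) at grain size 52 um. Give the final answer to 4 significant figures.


sigma_y = sigma0 + k / sqrt(d)
1/sqrt(d1) = 1/sqrt(6e-06) = 408.248;  1/sqrt(d2) = 110.432
k = (sigma1 - sigma2) / (1/sqrt(d1) - 1/sqrt(d2)) = (374.4 - 142.1) / (408.248 - 110.432) = 0.78001 MPa*m^0.5
sigma0 = sigma1 - k/sqrt(d1) = 374.4 - 0.78001*408.248 = 55.9623 MPa
sigma_y(d3) = 55.9623 + 0.78001 / sqrt(5.2e-05) = 164.1 MPa


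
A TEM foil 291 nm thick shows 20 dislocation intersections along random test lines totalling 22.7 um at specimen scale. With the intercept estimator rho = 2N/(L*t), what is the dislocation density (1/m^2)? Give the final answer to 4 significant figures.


rho = 2N / (L * t)
L = 22.7 um = 2.27e-05 m, t = 291 nm = 2.91e-07 m
rho = 2 * 20 / (2.27e-05 * 2.91e-07)
rho = 6.055e+12 1/m^2


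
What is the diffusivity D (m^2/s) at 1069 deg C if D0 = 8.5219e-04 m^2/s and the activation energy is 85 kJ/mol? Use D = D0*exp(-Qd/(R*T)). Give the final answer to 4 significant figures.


D = D0 * exp(-Qd / (R*T))
T = 1342.15 K
D = 8.5219e-04 * exp(-85e3 / (8.314 * 1342.15))
D = 4.191e-07 m^2/s


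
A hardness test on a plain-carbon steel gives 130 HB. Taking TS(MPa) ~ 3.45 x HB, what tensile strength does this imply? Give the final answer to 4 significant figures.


TS (MPa) = 3.45 * HB
TS = 3.45 * 130
TS = 448.5 MPa


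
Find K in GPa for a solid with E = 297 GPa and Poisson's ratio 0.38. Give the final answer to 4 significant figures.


K = E / (3*(1-2*nu))
K = 297 / (3*(1-2*0.38))
K = 412.5 GPa


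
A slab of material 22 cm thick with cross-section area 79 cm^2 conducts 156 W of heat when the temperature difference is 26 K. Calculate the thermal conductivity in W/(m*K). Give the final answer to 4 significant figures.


k = Q*L / (A*dT)
L = 0.22 m, A = 7.9e-03 m^2
k = 156 * 0.22 / (7.9e-03 * 26)
k = 167.1 W/(m*K)


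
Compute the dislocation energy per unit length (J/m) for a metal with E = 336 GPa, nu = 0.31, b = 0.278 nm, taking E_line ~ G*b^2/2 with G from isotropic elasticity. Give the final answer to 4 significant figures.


Step 1: G = E / (2*(1+nu))
G = 336 / (2*(1+0.31)) = 128.244 GPa = 1.28244e+11 Pa
Step 2: E_line = G*b^2/2
b = 0.278 nm = 2.78e-10 m
E_line = 0.5 * 1.28244e+11 * (2.78e-10)^2 = 4.956e-09 J/m


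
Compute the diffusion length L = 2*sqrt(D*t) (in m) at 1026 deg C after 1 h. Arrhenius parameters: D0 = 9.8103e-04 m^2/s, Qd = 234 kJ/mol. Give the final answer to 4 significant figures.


Step 1: D = D0 * exp(-Qd/(R*T))
T = 1299.15 K
D = 9.8103e-04 * exp(-234e3 / (8.314 * 1299.15)) = 3.82786e-13 m^2/s
Step 2: L = 2*sqrt(D*t)
t = 1 h = 3600 s
L = 2*sqrt(3.82786e-13 * 3600) = 7.424e-05 m


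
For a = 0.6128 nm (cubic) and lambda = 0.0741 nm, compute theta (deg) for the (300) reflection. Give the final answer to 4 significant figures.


d = a / sqrt(h^2+k^2+l^2)
d = 0.6128 / sqrt(9) = 0.204267 nm
lambda = 2*d*sin(theta)  =>  sin(theta) = lambda / (2*d)
sin(theta) = 0.0741 / (2 * 0.204267) = 0.181381
theta = 10.45 deg


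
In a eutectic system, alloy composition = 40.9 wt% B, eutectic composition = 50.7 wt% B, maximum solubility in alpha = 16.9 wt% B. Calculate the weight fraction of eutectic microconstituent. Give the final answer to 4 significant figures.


f_primary = (C_e - C0) / (C_e - C_alpha_max)
f_primary = (50.7 - 40.9) / (50.7 - 16.9)
f_primary = 0.289941
f_eutectic = 1 - 0.289941 = 0.7101


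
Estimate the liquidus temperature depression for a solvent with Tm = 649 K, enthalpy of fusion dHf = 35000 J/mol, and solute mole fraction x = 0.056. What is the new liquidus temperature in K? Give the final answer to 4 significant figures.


dT = R*Tm^2*x / dHf
dT = 8.314 * 649^2 * 0.056 / 35000
dT = 5.60298 K
T_new = 649 - 5.60298 = 643.4 K


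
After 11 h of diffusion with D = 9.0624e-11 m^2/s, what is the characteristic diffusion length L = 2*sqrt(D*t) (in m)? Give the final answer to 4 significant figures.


t = 11 hr = 39600 s
Diffusion length = 2*sqrt(D*t)
= 2*sqrt(9.0624e-11 * 39600)
= 3.789e-03 m


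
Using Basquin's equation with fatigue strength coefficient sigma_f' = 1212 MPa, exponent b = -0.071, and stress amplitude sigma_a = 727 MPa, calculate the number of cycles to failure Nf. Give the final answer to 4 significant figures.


sigma_a = sigma_f' * (2*Nf)^b
2*Nf = (sigma_a / sigma_f')^(1/b)
2*Nf = (727 / 1212)^(1/-0.071)
2*Nf = 1337.56
Nf = 668.8 cycles


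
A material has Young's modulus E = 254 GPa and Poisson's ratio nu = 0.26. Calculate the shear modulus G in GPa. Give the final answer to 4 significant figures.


G = E / (2*(1+nu))
G = 254 / (2*(1+0.26))
G = 100.8 GPa


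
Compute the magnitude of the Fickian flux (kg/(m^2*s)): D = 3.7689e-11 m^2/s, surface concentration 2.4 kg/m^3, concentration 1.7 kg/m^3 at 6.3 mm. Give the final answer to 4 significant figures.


J = -D * (dC/dx) = D * (C1 - C2) / dx
J = 3.7689e-11 * (2.4 - 1.7) / 6.3e-03
J = 4.188e-09 kg/(m^2*s)


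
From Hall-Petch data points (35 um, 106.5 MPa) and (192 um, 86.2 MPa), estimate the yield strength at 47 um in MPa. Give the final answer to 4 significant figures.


sigma_y = sigma0 + k / sqrt(d)
1/sqrt(d1) = 1/sqrt(3.5e-05) = 169.031;  1/sqrt(d2) = 72.1688
k = (sigma1 - sigma2) / (1/sqrt(d1) - 1/sqrt(d2)) = (106.5 - 86.2) / (169.031 - 72.1688) = 0.209576 MPa*m^0.5
sigma0 = sigma1 - k/sqrt(d1) = 106.5 - 0.209576*169.031 = 71.0751 MPa
sigma_y(d3) = 71.0751 + 0.209576 / sqrt(4.7e-05) = 101.6 MPa


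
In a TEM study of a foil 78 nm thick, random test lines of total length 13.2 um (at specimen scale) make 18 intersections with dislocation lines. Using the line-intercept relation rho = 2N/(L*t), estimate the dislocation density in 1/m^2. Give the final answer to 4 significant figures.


rho = 2N / (L * t)
L = 13.2 um = 1.32e-05 m, t = 78 nm = 7.8e-08 m
rho = 2 * 18 / (1.32e-05 * 7.8e-08)
rho = 3.497e+13 1/m^2


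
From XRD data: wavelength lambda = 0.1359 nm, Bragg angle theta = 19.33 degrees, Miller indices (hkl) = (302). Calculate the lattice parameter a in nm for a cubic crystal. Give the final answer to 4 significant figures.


d = lambda / (2*sin(theta))
d = 0.1359 / (2*sin(19.33 deg))
d = 0.205282 nm
a = d * sqrt(h^2+k^2+l^2) = 0.205282 * sqrt(13)
a = 0.7402 nm


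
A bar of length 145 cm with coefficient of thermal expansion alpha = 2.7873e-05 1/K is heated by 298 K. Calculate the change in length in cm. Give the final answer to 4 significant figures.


dL = L0 * alpha * dT
dL = 145 * 2.7873e-05 * 298
dL = 1.204 cm


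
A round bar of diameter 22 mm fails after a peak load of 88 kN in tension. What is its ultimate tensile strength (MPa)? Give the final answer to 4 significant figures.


A0 = pi*(d/2)^2 = pi*(22/2)^2 = 380.133 mm^2
UTS = F_max / A0 = 88*1000 / 380.133
UTS = 231.5 MPa


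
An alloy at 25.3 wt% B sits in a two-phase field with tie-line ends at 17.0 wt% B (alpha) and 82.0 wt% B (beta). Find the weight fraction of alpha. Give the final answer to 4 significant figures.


f_alpha = (C_beta - C0) / (C_beta - C_alpha)
f_alpha = (82.0 - 25.3) / (82.0 - 17.0)
f_alpha = 0.8723


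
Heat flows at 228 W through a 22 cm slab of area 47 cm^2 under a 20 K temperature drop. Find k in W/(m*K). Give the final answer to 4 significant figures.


k = Q*L / (A*dT)
L = 0.22 m, A = 4.7e-03 m^2
k = 228 * 0.22 / (4.7e-03 * 20)
k = 533.6 W/(m*K)


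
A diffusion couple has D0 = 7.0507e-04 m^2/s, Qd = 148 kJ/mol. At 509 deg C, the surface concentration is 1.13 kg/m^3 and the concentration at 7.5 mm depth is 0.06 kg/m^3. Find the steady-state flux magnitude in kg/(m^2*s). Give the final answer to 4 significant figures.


Step 1: D = D0 * exp(-Qd/(R*T))
T = 509 + 273.15 = 782.15 K
D = 7.0507e-04 * exp(-148e3 / (8.314 * 782.15)) = 9.20304e-14 m^2/s
Step 2: J = D * (C1 - C2) / dx
J = 9.20304e-14 * (1.13 - 0.06) / 7.5e-03
J = 1.313e-11 kg/(m^2*s)


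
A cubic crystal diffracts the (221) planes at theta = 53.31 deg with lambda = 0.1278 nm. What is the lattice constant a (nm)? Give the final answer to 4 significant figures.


d = lambda / (2*sin(theta))
d = 0.1278 / (2*sin(53.31 deg))
d = 0.0796877 nm
a = d * sqrt(h^2+k^2+l^2) = 0.0796877 * sqrt(9)
a = 0.2391 nm


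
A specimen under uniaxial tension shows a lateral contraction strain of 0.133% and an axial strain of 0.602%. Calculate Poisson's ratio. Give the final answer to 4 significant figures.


nu = -epsilon_lat / epsilon_axial
Lateral strain is contraction (negative), so using magnitudes:
nu = 0.133 / 0.602
nu = 0.2209


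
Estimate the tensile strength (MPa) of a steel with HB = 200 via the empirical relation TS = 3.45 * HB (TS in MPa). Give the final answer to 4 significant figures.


TS (MPa) = 3.45 * HB
TS = 3.45 * 200
TS = 690 MPa


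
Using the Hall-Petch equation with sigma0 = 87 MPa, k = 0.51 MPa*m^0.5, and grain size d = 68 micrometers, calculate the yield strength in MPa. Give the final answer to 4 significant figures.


sigma_y = sigma0 + k / sqrt(d)
d = 68 um = 6.8e-05 m
sigma_y = 87 + 0.51 / sqrt(6.8e-05)
sigma_y = 148.8 MPa


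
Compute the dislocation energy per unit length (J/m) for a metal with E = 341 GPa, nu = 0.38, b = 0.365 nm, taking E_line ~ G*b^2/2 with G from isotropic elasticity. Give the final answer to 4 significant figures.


Step 1: G = E / (2*(1+nu))
G = 341 / (2*(1+0.38)) = 123.551 GPa = 1.23551e+11 Pa
Step 2: E_line = G*b^2/2
b = 0.365 nm = 3.65e-10 m
E_line = 0.5 * 1.23551e+11 * (3.65e-10)^2 = 8.23e-09 J/m


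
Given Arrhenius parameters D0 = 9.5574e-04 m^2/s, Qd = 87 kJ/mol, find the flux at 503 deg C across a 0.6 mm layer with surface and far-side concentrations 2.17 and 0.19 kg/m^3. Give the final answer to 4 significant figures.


Step 1: D = D0 * exp(-Qd/(R*T))
T = 503 + 273.15 = 776.15 K
D = 9.5574e-04 * exp(-87e3 / (8.314 * 776.15)) = 1.3337e-09 m^2/s
Step 2: J = D * (C1 - C2) / dx
J = 1.3337e-09 * (2.17 - 0.19) / 6e-04
J = 4.401e-06 kg/(m^2*s)


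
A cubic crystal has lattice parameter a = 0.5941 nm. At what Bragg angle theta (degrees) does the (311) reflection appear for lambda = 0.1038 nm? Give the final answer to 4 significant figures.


d = a / sqrt(h^2+k^2+l^2)
d = 0.5941 / sqrt(11) = 0.179128 nm
lambda = 2*d*sin(theta)  =>  sin(theta) = lambda / (2*d)
sin(theta) = 0.1038 / (2 * 0.179128) = 0.289737
theta = 16.84 deg


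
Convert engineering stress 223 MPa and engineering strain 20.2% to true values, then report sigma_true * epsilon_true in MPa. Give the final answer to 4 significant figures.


sigma_true = sigma_eng * (1 + epsilon_eng)
sigma_true = 223 * (1 + 0.202) = 268.046 MPa
epsilon_true = ln(1 + epsilon_eng)
epsilon_true = ln(1 + 0.202) = 0.183987
sigma_true * epsilon_true = 268.046 * 0.183987 = 49.32 MPa


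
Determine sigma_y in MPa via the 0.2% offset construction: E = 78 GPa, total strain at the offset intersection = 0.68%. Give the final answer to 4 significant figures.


Offset strain = 0.002
Elastic strain at yield = total_strain - offset = 6.8e-03 - 0.002 = 4.8e-03
sigma_y = E * elastic_strain = 78000 * 4.8e-03
sigma_y = 374.4 MPa


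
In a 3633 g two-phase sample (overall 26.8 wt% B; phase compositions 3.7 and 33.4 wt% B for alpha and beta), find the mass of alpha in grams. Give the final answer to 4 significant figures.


f_alpha = (C_beta - C0) / (C_beta - C_alpha)
f_alpha = (33.4 - 26.8) / (33.4 - 3.7) = 0.222222
m_alpha = f_alpha * m_total = 0.222222 * 3633 = 807.3 g


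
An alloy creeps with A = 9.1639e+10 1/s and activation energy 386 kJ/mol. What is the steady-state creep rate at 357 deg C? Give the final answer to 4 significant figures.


rate = A * exp(-Q / (R*T))
T = 357 + 273.15 = 630.15 K
rate = 9.1639e+10 * exp(-386e3 / (8.314 * 630.15))
rate = 9.214e-22 1/s


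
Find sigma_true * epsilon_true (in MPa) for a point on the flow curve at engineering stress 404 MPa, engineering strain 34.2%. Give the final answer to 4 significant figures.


sigma_true = sigma_eng * (1 + epsilon_eng)
sigma_true = 404 * (1 + 0.342) = 542.168 MPa
epsilon_true = ln(1 + epsilon_eng)
epsilon_true = ln(1 + 0.342) = 0.294161
sigma_true * epsilon_true = 542.168 * 0.294161 = 159.5 MPa


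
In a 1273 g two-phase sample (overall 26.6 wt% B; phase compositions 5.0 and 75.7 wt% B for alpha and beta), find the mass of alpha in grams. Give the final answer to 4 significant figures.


f_alpha = (C_beta - C0) / (C_beta - C_alpha)
f_alpha = (75.7 - 26.6) / (75.7 - 5.0) = 0.694484
m_alpha = f_alpha * m_total = 0.694484 * 1273 = 884.1 g


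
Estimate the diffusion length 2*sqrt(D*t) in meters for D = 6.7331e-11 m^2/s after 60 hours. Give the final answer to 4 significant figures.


t = 60 hr = 216000 s
Diffusion length = 2*sqrt(D*t)
= 2*sqrt(6.7331e-11 * 216000)
= 7.627e-03 m


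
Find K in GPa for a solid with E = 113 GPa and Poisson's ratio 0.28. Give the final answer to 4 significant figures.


K = E / (3*(1-2*nu))
K = 113 / (3*(1-2*0.28))
K = 85.61 GPa


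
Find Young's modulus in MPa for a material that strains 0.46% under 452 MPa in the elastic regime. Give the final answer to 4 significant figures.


E = sigma / epsilon
epsilon = 0.46% = 4.6e-03
E = 452 / 4.6e-03
E = 98260 MPa
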